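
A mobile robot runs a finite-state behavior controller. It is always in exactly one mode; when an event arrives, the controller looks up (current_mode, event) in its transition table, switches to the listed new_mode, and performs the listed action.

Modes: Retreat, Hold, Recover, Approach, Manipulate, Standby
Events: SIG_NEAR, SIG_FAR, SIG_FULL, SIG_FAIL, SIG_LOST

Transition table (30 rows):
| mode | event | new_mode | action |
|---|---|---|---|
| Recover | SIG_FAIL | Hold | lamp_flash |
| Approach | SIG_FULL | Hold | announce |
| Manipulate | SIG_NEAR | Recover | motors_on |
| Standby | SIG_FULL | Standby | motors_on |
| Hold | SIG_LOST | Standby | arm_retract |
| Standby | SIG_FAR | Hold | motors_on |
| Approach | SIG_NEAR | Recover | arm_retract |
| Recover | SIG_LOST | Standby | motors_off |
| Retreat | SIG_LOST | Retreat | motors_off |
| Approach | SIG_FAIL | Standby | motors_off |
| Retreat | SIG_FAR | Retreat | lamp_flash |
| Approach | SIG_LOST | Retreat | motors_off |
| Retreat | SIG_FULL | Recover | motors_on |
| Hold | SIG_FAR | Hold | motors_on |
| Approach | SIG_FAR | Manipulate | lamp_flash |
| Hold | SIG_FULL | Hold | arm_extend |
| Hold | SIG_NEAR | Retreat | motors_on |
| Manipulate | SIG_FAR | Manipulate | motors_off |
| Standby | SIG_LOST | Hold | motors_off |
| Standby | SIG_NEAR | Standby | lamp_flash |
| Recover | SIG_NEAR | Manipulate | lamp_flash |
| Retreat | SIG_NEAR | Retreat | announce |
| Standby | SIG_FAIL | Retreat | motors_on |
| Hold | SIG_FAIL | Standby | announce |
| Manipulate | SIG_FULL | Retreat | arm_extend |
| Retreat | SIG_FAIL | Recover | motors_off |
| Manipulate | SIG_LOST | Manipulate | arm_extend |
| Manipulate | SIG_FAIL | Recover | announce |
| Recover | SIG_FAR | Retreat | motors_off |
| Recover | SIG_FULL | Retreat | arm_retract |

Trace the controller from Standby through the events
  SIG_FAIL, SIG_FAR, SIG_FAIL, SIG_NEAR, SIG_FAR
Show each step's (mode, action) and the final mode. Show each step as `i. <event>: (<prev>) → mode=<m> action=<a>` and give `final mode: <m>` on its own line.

1. SIG_FAIL: (Standby) → mode=Retreat action=motors_on
2. SIG_FAR: (Retreat) → mode=Retreat action=lamp_flash
3. SIG_FAIL: (Retreat) → mode=Recover action=motors_off
4. SIG_NEAR: (Recover) → mode=Manipulate action=lamp_flash
5. SIG_FAR: (Manipulate) → mode=Manipulate action=motors_off

final mode: Manipulate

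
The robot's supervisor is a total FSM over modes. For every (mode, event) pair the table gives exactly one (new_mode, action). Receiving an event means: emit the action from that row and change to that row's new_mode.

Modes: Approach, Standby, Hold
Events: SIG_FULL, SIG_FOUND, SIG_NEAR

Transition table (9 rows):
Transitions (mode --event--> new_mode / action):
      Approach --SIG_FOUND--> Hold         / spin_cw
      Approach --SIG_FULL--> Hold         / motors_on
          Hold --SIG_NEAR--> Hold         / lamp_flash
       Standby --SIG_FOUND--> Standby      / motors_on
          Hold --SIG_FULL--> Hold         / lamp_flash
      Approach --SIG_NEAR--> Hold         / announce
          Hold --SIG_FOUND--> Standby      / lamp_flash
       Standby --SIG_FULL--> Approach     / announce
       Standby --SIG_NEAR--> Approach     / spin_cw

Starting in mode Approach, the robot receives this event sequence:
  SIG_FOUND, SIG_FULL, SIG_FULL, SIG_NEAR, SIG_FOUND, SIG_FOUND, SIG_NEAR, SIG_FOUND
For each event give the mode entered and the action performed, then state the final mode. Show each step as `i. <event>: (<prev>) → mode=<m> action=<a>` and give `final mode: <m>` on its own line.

final mode: Hold

1. SIG_FOUND: (Approach) → mode=Hold action=spin_cw
2. SIG_FULL: (Hold) → mode=Hold action=lamp_flash
3. SIG_FULL: (Hold) → mode=Hold action=lamp_flash
4. SIG_NEAR: (Hold) → mode=Hold action=lamp_flash
5. SIG_FOUND: (Hold) → mode=Standby action=lamp_flash
6. SIG_FOUND: (Standby) → mode=Standby action=motors_on
7. SIG_NEAR: (Standby) → mode=Approach action=spin_cw
8. SIG_FOUND: (Approach) → mode=Hold action=spin_cw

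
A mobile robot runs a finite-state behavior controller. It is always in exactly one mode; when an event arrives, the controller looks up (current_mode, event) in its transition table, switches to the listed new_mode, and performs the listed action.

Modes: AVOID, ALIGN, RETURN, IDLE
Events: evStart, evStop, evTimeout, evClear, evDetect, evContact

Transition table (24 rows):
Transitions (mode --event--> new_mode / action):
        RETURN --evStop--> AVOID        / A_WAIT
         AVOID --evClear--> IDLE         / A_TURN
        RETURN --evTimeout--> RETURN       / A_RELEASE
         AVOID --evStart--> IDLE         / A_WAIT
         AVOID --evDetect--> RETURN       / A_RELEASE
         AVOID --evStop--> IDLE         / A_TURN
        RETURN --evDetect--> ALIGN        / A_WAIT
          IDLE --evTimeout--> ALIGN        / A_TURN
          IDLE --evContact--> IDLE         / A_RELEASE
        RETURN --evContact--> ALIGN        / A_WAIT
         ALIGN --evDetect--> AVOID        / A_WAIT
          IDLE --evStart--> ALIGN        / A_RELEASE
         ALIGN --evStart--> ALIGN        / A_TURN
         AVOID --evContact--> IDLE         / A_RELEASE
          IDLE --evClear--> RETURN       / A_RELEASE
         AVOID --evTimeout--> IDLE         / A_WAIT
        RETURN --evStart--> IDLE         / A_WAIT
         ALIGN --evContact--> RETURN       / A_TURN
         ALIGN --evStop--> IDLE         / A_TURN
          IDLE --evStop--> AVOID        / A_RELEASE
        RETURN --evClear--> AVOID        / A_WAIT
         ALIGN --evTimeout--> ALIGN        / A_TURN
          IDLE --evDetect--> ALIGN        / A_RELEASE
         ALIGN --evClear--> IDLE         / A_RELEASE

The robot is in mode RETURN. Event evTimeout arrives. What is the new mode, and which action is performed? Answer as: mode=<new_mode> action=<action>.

current mode = RETURN; filter table to that mode:
  (RETURN, evStop) → (AVOID, A_WAIT)
  (RETURN, evTimeout) → (RETURN, A_RELEASE)  ← event matches
  (RETURN, evDetect) → (ALIGN, A_WAIT)
  (RETURN, evContact) → (ALIGN, A_WAIT)
  (RETURN, evStart) → (IDLE, A_WAIT)
  (RETURN, evClear) → (AVOID, A_WAIT)
event = evTimeout selects (RETURN, A_RELEASE)

mode=RETURN action=A_RELEASE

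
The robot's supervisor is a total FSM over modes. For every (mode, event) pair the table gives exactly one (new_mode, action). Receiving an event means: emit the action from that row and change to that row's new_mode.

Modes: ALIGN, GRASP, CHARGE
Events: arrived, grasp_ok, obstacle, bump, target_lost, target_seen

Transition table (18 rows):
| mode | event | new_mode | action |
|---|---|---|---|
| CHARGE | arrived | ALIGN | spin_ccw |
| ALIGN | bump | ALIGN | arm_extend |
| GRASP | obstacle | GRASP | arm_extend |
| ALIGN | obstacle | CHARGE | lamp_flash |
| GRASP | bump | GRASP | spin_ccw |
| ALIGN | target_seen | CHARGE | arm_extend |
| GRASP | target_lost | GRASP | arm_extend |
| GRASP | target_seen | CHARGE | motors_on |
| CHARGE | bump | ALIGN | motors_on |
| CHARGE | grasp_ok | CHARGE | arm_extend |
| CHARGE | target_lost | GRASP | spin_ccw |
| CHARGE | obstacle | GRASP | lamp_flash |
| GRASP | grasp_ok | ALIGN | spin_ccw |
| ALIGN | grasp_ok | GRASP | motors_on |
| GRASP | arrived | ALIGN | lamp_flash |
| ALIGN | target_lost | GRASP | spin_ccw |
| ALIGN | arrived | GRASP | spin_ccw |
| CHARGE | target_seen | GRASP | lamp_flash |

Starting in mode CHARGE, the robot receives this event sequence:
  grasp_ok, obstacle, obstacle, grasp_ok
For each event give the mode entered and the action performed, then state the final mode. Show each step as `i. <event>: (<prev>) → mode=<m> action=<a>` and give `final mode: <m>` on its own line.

1. grasp_ok: (CHARGE) → mode=CHARGE action=arm_extend
2. obstacle: (CHARGE) → mode=GRASP action=lamp_flash
3. obstacle: (GRASP) → mode=GRASP action=arm_extend
4. grasp_ok: (GRASP) → mode=ALIGN action=spin_ccw

final mode: ALIGN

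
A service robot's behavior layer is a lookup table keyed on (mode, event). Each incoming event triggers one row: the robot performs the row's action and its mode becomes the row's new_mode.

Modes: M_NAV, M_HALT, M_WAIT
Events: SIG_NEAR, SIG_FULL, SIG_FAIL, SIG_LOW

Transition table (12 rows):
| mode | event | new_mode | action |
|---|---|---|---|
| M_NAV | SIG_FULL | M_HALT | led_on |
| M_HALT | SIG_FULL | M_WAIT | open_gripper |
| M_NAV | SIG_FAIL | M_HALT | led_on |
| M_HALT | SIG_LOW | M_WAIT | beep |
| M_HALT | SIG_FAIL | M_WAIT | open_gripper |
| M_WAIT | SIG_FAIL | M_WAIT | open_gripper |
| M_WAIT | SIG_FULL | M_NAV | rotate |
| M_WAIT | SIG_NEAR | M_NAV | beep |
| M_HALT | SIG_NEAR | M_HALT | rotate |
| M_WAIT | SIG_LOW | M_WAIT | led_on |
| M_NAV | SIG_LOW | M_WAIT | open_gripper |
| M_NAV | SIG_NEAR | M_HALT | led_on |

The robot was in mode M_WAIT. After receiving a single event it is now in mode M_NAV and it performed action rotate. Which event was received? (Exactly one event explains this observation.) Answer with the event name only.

SIG_FULL

try SIG_NEAR: (M_WAIT, SIG_NEAR) → (M_NAV, beep)
try SIG_FULL: (M_WAIT, SIG_FULL) → (M_NAV, rotate)  ← matches
try SIG_FAIL: (M_WAIT, SIG_FAIL) → (M_WAIT, open_gripper)
try SIG_LOW: (M_WAIT, SIG_LOW) → (M_WAIT, led_on)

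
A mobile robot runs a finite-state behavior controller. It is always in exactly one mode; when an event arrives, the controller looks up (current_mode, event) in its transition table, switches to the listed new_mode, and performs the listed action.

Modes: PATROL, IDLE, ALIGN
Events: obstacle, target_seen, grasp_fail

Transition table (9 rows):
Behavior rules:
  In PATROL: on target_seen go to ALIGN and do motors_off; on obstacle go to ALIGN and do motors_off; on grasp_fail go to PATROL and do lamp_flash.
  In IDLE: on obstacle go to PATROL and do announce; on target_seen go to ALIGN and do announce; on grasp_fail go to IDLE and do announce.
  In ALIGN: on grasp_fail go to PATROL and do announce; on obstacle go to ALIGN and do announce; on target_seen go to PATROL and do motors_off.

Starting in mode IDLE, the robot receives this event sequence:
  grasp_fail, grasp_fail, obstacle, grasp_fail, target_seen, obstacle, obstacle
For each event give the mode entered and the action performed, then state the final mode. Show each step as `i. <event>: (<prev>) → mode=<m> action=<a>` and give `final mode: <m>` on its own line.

final mode: ALIGN

1. grasp_fail: (IDLE) → mode=IDLE action=announce
2. grasp_fail: (IDLE) → mode=IDLE action=announce
3. obstacle: (IDLE) → mode=PATROL action=announce
4. grasp_fail: (PATROL) → mode=PATROL action=lamp_flash
5. target_seen: (PATROL) → mode=ALIGN action=motors_off
6. obstacle: (ALIGN) → mode=ALIGN action=announce
7. obstacle: (ALIGN) → mode=ALIGN action=announce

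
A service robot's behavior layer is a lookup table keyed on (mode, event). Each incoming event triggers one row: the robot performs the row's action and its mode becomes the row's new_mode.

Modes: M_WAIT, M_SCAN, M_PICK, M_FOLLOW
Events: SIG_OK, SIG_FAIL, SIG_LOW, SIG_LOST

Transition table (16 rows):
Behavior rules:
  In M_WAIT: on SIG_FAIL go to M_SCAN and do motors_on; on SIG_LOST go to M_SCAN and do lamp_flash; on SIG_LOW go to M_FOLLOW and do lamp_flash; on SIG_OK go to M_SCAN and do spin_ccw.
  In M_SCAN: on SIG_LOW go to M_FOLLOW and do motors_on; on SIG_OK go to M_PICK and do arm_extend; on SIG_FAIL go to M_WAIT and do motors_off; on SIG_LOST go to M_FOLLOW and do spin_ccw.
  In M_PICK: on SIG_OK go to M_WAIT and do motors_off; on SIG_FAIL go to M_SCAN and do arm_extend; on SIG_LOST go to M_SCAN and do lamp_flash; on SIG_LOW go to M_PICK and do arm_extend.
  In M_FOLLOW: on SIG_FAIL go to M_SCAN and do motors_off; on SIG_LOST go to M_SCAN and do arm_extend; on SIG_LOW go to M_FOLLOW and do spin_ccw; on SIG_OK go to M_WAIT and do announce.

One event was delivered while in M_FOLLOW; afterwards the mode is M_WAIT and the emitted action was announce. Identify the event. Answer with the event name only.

SIG_OK

try SIG_OK: (M_FOLLOW, SIG_OK) → (M_WAIT, announce)  ← matches
try SIG_FAIL: (M_FOLLOW, SIG_FAIL) → (M_SCAN, motors_off)
try SIG_LOW: (M_FOLLOW, SIG_LOW) → (M_FOLLOW, spin_ccw)
try SIG_LOST: (M_FOLLOW, SIG_LOST) → (M_SCAN, arm_extend)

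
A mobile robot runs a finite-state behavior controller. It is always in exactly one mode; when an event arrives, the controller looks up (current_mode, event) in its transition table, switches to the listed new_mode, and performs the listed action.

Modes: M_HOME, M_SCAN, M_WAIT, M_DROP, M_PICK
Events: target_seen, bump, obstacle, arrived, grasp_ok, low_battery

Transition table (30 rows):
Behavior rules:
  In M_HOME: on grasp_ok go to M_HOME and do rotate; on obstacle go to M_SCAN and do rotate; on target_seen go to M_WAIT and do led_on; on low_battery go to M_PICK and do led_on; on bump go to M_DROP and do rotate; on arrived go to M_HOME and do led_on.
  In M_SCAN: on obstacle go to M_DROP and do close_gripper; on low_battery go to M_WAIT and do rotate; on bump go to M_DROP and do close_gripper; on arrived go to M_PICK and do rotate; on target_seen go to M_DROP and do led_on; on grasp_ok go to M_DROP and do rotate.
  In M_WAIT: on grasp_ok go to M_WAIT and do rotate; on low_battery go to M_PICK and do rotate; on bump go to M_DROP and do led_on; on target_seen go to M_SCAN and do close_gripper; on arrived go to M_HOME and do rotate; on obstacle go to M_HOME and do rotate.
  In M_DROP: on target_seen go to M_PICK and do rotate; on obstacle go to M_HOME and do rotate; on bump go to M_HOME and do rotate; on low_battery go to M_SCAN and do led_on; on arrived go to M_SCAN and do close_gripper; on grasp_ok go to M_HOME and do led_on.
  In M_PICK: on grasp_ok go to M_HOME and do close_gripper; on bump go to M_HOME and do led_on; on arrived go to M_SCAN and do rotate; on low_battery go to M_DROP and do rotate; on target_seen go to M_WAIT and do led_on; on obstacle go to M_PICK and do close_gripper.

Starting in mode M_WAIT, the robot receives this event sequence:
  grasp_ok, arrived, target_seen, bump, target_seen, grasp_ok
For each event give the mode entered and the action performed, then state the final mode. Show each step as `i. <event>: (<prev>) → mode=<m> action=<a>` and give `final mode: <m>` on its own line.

final mode: M_HOME

1. grasp_ok: (M_WAIT) → mode=M_WAIT action=rotate
2. arrived: (M_WAIT) → mode=M_HOME action=rotate
3. target_seen: (M_HOME) → mode=M_WAIT action=led_on
4. bump: (M_WAIT) → mode=M_DROP action=led_on
5. target_seen: (M_DROP) → mode=M_PICK action=rotate
6. grasp_ok: (M_PICK) → mode=M_HOME action=close_gripper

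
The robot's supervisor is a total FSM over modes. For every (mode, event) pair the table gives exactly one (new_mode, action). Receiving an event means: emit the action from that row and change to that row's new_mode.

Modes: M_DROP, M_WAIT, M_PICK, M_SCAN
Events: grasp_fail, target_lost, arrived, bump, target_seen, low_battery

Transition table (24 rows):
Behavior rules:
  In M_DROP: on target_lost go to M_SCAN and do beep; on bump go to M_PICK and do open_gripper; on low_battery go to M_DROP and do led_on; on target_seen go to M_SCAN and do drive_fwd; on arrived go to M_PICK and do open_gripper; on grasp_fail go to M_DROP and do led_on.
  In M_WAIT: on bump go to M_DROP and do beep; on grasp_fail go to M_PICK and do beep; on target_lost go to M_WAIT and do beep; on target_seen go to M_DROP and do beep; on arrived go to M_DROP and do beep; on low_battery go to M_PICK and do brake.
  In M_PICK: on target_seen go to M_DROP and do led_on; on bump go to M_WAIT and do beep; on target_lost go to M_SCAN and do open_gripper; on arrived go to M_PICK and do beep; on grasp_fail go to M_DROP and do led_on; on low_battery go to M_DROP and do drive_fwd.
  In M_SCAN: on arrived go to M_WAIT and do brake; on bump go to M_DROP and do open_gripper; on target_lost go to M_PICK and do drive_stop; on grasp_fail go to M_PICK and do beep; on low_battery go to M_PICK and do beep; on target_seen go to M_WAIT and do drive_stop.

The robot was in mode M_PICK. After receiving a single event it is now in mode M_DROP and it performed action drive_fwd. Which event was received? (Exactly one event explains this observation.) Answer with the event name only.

try grasp_fail: (M_PICK, grasp_fail) → (M_DROP, led_on)
try target_lost: (M_PICK, target_lost) → (M_SCAN, open_gripper)
try arrived: (M_PICK, arrived) → (M_PICK, beep)
try bump: (M_PICK, bump) → (M_WAIT, beep)
try target_seen: (M_PICK, target_seen) → (M_DROP, led_on)
try low_battery: (M_PICK, low_battery) → (M_DROP, drive_fwd)  ← matches

low_battery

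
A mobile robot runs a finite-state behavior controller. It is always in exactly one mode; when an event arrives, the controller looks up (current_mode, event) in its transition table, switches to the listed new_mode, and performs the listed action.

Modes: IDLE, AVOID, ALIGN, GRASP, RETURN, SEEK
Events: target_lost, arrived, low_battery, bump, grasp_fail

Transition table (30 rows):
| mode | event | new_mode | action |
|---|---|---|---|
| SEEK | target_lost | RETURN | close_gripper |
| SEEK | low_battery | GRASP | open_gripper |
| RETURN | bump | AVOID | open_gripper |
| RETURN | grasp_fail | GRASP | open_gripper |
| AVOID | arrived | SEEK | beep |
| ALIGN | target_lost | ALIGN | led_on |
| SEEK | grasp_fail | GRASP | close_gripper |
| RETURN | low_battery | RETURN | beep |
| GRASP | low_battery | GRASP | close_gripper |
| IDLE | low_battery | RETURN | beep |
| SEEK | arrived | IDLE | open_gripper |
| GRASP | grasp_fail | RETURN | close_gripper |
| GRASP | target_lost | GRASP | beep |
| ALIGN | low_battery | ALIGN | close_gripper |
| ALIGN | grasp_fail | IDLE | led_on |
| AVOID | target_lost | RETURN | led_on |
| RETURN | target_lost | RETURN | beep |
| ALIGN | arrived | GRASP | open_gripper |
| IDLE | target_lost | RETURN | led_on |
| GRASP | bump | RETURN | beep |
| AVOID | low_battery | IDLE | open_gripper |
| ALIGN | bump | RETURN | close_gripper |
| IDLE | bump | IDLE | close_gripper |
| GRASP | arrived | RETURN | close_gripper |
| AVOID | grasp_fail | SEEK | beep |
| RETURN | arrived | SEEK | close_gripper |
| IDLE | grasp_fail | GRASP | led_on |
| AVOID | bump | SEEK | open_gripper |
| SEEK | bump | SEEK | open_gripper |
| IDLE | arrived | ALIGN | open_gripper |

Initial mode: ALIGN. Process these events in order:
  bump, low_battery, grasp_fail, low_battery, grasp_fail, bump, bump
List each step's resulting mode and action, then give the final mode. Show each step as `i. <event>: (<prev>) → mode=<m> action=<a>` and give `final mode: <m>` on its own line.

final mode: SEEK

1. bump: (ALIGN) → mode=RETURN action=close_gripper
2. low_battery: (RETURN) → mode=RETURN action=beep
3. grasp_fail: (RETURN) → mode=GRASP action=open_gripper
4. low_battery: (GRASP) → mode=GRASP action=close_gripper
5. grasp_fail: (GRASP) → mode=RETURN action=close_gripper
6. bump: (RETURN) → mode=AVOID action=open_gripper
7. bump: (AVOID) → mode=SEEK action=open_gripper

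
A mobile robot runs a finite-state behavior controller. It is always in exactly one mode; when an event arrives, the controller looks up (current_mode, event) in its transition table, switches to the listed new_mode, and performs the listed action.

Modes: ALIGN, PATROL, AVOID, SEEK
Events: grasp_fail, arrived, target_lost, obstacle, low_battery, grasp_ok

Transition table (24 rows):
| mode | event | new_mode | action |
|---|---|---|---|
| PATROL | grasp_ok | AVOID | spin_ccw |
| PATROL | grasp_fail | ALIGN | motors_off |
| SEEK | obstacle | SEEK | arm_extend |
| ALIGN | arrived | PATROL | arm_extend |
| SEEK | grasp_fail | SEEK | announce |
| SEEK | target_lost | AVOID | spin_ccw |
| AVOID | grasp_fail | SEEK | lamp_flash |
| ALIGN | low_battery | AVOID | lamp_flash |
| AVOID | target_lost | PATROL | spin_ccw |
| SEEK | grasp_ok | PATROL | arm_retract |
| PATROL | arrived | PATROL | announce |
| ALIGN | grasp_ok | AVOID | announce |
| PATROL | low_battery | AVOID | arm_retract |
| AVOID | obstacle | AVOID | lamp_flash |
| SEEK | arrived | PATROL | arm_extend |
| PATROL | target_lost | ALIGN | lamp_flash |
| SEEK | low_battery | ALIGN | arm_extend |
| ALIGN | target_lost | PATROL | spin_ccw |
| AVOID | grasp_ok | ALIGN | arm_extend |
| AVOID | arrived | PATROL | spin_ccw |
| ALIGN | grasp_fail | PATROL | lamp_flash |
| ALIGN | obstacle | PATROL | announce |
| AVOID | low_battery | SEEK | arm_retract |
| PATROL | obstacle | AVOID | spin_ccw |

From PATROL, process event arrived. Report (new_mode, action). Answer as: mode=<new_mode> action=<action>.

mode=PATROL action=announce

current mode = PATROL; filter table to that mode:
  (PATROL, grasp_ok) → (AVOID, spin_ccw)
  (PATROL, grasp_fail) → (ALIGN, motors_off)
  (PATROL, arrived) → (PATROL, announce)  ← event matches
  (PATROL, low_battery) → (AVOID, arm_retract)
  (PATROL, target_lost) → (ALIGN, lamp_flash)
  (PATROL, obstacle) → (AVOID, spin_ccw)
event = arrived selects (PATROL, announce)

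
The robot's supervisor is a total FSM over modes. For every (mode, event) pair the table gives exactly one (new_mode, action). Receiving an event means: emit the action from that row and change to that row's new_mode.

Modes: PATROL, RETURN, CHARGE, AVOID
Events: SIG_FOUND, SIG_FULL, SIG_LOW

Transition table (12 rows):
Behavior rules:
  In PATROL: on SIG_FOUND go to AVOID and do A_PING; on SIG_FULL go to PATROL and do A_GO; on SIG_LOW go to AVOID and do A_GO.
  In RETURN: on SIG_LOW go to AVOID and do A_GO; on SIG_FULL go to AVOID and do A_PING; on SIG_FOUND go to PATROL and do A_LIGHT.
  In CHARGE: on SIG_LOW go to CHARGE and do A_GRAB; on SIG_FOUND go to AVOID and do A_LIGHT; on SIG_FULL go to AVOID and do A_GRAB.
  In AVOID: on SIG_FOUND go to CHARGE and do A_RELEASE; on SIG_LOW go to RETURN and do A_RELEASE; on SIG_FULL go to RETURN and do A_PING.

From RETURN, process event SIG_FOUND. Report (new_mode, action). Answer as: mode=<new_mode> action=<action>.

current mode = RETURN; filter table to that mode:
  (RETURN, SIG_LOW) → (AVOID, A_GO)
  (RETURN, SIG_FULL) → (AVOID, A_PING)
  (RETURN, SIG_FOUND) → (PATROL, A_LIGHT)  ← event matches
event = SIG_FOUND selects (PATROL, A_LIGHT)

mode=PATROL action=A_LIGHT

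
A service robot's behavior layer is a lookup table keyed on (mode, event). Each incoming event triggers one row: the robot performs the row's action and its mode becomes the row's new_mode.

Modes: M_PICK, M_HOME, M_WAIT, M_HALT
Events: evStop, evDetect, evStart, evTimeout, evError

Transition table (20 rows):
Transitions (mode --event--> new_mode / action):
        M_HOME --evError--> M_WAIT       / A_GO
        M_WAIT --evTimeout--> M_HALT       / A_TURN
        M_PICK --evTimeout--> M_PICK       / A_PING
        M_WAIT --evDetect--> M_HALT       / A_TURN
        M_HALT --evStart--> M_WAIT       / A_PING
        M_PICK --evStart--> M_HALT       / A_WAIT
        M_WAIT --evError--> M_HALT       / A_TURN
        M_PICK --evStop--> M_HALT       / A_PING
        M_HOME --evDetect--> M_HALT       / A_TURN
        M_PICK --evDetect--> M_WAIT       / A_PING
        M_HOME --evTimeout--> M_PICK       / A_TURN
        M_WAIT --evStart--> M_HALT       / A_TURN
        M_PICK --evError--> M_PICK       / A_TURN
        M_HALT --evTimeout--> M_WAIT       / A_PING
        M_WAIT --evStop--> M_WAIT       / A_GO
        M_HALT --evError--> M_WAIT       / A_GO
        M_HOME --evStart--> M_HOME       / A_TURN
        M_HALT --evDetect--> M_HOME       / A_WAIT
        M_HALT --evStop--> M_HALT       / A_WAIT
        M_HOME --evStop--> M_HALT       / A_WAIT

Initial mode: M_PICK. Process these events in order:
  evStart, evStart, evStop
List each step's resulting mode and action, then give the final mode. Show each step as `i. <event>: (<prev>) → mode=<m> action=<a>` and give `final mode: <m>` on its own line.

final mode: M_WAIT

1. evStart: (M_PICK) → mode=M_HALT action=A_WAIT
2. evStart: (M_HALT) → mode=M_WAIT action=A_PING
3. evStop: (M_WAIT) → mode=M_WAIT action=A_GO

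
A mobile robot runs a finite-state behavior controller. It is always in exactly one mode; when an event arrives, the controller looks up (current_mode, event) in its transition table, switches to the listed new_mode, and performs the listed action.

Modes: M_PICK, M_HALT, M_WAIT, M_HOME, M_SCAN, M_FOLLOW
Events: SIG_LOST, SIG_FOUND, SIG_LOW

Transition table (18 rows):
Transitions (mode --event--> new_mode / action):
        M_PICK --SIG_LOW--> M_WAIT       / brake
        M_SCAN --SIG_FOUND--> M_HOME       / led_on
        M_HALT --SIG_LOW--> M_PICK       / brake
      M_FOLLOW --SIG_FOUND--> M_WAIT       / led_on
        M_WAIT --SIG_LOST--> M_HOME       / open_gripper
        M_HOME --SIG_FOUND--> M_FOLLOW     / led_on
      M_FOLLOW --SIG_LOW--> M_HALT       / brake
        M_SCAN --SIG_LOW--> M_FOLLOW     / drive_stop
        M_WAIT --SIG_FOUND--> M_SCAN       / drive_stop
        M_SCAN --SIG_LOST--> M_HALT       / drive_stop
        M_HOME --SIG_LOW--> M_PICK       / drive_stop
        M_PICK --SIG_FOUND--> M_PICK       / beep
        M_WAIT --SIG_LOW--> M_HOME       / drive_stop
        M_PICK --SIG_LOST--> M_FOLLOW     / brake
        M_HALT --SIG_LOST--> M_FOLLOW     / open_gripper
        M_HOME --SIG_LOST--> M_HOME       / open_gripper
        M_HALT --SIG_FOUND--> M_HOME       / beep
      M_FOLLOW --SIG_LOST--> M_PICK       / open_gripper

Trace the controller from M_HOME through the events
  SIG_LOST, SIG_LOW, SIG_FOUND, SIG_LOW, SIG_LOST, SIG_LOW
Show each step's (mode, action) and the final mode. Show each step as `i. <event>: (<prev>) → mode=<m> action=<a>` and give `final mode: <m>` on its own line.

1. SIG_LOST: (M_HOME) → mode=M_HOME action=open_gripper
2. SIG_LOW: (M_HOME) → mode=M_PICK action=drive_stop
3. SIG_FOUND: (M_PICK) → mode=M_PICK action=beep
4. SIG_LOW: (M_PICK) → mode=M_WAIT action=brake
5. SIG_LOST: (M_WAIT) → mode=M_HOME action=open_gripper
6. SIG_LOW: (M_HOME) → mode=M_PICK action=drive_stop

final mode: M_PICK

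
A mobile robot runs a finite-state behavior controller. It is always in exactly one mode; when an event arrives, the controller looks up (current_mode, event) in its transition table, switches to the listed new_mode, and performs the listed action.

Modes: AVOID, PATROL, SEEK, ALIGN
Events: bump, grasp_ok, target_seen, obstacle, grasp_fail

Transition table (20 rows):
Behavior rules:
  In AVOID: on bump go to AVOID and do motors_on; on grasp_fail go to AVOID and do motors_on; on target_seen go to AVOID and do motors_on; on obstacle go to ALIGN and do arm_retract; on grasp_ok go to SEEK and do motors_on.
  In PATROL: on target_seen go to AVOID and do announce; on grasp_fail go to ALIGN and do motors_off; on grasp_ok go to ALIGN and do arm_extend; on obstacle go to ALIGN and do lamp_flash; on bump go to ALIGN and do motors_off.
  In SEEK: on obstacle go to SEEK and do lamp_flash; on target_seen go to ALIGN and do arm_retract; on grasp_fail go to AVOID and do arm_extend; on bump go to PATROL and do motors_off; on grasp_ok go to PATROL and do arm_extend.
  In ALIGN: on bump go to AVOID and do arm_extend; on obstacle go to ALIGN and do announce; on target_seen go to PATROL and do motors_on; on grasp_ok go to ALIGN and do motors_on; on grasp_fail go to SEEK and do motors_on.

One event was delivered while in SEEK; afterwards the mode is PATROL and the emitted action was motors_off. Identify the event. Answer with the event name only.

try bump: (SEEK, bump) → (PATROL, motors_off)  ← matches
try grasp_ok: (SEEK, grasp_ok) → (PATROL, arm_extend)
try target_seen: (SEEK, target_seen) → (ALIGN, arm_retract)
try obstacle: (SEEK, obstacle) → (SEEK, lamp_flash)
try grasp_fail: (SEEK, grasp_fail) → (AVOID, arm_extend)

bump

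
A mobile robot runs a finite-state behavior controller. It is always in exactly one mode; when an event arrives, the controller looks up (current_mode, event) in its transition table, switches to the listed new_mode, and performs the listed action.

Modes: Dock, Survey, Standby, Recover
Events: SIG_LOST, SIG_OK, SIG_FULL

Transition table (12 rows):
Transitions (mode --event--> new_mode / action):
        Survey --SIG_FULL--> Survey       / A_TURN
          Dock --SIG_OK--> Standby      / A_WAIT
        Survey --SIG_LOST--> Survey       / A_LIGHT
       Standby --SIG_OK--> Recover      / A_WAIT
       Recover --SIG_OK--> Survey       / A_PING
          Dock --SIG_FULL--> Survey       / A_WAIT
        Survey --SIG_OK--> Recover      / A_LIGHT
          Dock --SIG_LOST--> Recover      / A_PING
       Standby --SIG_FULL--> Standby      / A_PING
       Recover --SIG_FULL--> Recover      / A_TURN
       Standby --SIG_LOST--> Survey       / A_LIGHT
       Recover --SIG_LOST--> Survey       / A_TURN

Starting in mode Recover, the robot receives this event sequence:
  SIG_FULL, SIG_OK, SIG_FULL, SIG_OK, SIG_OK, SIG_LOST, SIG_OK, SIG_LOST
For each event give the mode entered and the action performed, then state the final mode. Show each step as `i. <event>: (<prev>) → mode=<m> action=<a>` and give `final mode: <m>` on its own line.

final mode: Survey

1. SIG_FULL: (Recover) → mode=Recover action=A_TURN
2. SIG_OK: (Recover) → mode=Survey action=A_PING
3. SIG_FULL: (Survey) → mode=Survey action=A_TURN
4. SIG_OK: (Survey) → mode=Recover action=A_LIGHT
5. SIG_OK: (Recover) → mode=Survey action=A_PING
6. SIG_LOST: (Survey) → mode=Survey action=A_LIGHT
7. SIG_OK: (Survey) → mode=Recover action=A_LIGHT
8. SIG_LOST: (Recover) → mode=Survey action=A_TURN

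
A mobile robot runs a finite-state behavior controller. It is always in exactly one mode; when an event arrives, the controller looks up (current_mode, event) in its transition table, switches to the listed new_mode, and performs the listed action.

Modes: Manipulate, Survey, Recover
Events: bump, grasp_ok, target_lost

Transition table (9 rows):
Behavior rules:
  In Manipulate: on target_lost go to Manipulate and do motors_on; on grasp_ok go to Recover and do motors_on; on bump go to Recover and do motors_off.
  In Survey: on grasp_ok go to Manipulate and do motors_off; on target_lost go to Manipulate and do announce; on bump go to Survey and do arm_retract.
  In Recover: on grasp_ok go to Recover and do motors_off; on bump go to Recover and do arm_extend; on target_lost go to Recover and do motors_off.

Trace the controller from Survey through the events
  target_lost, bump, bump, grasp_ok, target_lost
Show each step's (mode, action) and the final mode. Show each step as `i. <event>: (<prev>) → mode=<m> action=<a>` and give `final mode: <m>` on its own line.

1. target_lost: (Survey) → mode=Manipulate action=announce
2. bump: (Manipulate) → mode=Recover action=motors_off
3. bump: (Recover) → mode=Recover action=arm_extend
4. grasp_ok: (Recover) → mode=Recover action=motors_off
5. target_lost: (Recover) → mode=Recover action=motors_off

final mode: Recover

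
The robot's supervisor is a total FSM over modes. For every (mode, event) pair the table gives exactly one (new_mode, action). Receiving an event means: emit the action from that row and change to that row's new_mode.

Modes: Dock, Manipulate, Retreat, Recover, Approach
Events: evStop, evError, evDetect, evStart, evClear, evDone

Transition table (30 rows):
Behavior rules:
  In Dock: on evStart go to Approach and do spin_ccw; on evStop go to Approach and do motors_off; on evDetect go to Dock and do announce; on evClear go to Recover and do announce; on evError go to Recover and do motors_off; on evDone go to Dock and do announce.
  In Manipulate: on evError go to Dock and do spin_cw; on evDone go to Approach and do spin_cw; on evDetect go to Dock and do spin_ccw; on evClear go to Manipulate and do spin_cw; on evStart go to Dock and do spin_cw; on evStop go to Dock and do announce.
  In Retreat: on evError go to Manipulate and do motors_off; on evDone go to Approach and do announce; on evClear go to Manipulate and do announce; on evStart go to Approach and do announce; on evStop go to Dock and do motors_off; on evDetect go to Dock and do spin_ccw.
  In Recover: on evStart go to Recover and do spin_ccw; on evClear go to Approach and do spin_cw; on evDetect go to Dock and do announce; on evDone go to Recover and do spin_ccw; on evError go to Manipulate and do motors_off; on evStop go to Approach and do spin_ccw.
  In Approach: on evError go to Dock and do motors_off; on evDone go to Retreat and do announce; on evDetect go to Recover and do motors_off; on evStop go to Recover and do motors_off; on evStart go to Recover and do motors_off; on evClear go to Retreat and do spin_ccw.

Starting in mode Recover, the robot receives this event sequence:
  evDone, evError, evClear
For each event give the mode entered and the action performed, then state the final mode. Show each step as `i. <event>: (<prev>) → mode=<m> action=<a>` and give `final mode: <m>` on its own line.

final mode: Manipulate

1. evDone: (Recover) → mode=Recover action=spin_ccw
2. evError: (Recover) → mode=Manipulate action=motors_off
3. evClear: (Manipulate) → mode=Manipulate action=spin_cw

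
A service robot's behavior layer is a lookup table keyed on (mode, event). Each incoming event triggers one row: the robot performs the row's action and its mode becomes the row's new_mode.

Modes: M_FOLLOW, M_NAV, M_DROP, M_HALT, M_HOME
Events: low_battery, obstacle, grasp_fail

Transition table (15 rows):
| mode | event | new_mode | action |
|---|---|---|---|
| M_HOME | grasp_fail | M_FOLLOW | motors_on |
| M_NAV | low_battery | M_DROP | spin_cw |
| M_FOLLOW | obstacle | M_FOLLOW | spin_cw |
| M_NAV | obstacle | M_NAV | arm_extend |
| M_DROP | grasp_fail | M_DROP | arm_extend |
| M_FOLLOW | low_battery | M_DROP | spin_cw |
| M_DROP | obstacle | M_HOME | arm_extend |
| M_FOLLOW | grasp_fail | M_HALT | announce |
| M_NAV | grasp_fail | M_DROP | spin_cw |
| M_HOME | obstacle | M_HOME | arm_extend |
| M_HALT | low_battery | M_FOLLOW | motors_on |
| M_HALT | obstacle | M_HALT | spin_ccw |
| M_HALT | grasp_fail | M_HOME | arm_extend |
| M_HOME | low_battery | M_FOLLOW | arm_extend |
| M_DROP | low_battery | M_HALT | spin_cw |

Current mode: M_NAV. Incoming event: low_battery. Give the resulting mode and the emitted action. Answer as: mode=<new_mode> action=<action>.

mode=M_DROP action=spin_cw

current mode = M_NAV; filter table to that mode:
  (M_NAV, low_battery) → (M_DROP, spin_cw)  ← event matches
  (M_NAV, obstacle) → (M_NAV, arm_extend)
  (M_NAV, grasp_fail) → (M_DROP, spin_cw)
event = low_battery selects (M_DROP, spin_cw)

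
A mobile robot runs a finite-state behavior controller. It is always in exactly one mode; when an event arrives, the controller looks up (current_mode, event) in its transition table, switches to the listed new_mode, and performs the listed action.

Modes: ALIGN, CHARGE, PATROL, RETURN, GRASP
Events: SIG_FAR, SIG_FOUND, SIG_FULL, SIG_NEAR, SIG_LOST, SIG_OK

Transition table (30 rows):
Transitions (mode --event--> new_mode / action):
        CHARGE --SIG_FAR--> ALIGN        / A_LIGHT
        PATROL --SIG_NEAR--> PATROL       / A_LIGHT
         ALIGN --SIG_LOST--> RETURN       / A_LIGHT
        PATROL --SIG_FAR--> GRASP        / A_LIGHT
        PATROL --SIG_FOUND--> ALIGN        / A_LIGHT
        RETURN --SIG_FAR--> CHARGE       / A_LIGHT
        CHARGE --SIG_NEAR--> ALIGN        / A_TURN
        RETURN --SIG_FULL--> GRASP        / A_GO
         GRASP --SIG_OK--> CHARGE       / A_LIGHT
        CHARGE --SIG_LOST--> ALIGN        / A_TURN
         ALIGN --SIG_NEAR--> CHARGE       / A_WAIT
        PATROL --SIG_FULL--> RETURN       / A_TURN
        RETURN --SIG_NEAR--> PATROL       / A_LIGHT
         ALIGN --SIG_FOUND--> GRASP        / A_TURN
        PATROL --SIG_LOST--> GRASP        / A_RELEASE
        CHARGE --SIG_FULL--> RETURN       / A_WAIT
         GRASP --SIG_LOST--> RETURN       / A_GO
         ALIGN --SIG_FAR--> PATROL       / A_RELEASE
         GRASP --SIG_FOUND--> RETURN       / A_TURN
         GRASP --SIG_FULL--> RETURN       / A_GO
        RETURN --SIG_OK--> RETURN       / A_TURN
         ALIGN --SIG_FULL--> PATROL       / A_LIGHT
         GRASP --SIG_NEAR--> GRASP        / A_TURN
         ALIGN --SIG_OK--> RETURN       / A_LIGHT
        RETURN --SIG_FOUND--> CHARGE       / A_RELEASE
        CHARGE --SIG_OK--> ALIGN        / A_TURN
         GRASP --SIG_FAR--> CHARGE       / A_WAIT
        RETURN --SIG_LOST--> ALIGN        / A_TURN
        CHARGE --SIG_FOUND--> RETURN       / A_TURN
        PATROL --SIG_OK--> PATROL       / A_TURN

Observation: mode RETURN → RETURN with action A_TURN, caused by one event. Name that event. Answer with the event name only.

SIG_OK

try SIG_FAR: (RETURN, SIG_FAR) → (CHARGE, A_LIGHT)
try SIG_FOUND: (RETURN, SIG_FOUND) → (CHARGE, A_RELEASE)
try SIG_FULL: (RETURN, SIG_FULL) → (GRASP, A_GO)
try SIG_NEAR: (RETURN, SIG_NEAR) → (PATROL, A_LIGHT)
try SIG_LOST: (RETURN, SIG_LOST) → (ALIGN, A_TURN)
try SIG_OK: (RETURN, SIG_OK) → (RETURN, A_TURN)  ← matches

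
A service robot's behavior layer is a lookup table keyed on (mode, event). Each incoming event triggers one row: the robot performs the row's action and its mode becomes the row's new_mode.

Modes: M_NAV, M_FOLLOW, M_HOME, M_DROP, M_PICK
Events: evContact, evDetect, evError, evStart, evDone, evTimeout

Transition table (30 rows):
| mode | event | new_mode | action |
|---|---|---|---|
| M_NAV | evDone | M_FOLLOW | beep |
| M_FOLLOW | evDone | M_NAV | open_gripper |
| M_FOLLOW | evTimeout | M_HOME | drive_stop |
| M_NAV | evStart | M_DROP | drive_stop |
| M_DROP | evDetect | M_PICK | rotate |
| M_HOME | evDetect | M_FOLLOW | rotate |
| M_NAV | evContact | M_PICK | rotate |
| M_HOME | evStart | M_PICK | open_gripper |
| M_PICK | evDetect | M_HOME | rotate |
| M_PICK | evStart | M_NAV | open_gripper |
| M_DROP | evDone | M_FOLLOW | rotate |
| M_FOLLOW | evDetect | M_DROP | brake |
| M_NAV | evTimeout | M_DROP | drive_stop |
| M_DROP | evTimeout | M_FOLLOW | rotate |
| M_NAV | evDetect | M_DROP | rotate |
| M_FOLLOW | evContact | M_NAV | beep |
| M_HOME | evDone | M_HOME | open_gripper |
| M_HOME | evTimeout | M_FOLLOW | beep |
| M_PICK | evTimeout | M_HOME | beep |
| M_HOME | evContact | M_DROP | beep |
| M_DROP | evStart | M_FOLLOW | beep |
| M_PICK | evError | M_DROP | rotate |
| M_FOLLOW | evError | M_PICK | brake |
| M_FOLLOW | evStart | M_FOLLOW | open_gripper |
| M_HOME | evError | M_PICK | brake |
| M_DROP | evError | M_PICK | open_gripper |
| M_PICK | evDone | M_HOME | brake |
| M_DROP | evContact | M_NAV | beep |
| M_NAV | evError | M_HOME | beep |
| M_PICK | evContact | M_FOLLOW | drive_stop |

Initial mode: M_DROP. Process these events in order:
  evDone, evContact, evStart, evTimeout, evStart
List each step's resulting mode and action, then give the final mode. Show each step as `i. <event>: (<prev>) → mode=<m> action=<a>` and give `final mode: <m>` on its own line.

1. evDone: (M_DROP) → mode=M_FOLLOW action=rotate
2. evContact: (M_FOLLOW) → mode=M_NAV action=beep
3. evStart: (M_NAV) → mode=M_DROP action=drive_stop
4. evTimeout: (M_DROP) → mode=M_FOLLOW action=rotate
5. evStart: (M_FOLLOW) → mode=M_FOLLOW action=open_gripper

final mode: M_FOLLOW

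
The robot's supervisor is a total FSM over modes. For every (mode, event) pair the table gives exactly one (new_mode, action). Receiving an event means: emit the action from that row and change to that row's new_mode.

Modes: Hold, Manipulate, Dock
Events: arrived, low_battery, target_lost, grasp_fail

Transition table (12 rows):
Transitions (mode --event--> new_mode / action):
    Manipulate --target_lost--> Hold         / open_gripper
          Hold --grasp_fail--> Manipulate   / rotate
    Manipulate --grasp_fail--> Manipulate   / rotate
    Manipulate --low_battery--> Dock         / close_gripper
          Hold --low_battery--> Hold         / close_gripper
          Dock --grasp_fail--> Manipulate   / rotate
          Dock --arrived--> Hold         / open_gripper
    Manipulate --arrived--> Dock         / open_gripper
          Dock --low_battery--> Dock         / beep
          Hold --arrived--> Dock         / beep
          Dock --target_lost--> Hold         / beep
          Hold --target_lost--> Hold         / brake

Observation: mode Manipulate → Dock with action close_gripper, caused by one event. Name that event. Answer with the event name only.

low_battery

try arrived: (Manipulate, arrived) → (Dock, open_gripper)
try low_battery: (Manipulate, low_battery) → (Dock, close_gripper)  ← matches
try target_lost: (Manipulate, target_lost) → (Hold, open_gripper)
try grasp_fail: (Manipulate, grasp_fail) → (Manipulate, rotate)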